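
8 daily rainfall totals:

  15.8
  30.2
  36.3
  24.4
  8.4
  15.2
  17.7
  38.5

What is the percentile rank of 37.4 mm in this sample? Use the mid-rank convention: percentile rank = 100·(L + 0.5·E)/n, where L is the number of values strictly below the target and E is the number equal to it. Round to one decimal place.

Sorted: 8.4, 15.2, 15.8, 17.7, 24.4, 30.2, 36.3, 38.5.
Count below 37.4: L = 7; count equal: E = 0; n = 8.
Percentile rank = 100·(7 + 0.5·0)/8 = 100·7/8 = 87.5.

87.5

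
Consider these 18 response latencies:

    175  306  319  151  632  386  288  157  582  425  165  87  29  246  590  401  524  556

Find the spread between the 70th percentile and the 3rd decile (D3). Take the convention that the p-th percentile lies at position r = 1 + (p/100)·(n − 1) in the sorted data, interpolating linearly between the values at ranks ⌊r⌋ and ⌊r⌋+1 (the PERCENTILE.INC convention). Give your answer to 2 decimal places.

240.50

Sorted: 29, 87, 151, 157, 165, 175, 246, 288, 306, 319, 386, 401, 425, 524, 556, 582, 590, 632.
n = 18.
P30: r = 6.1; ranks 6–7 are 175, 246; interpolating gives 182.1.
P70: r = 12.9; ranks 12–13 are 401, 425; interpolating gives 422.6.
Difference: 422.6 − 182.1 = 240.5.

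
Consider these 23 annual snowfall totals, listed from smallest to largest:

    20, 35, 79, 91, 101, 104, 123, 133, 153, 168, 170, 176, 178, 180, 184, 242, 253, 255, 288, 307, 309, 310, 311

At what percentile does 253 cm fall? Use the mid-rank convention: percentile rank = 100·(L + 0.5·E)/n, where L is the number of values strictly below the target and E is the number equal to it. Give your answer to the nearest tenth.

71.7

Count below 253: L = 16; count equal: E = 1; n = 23.
Percentile rank = 100·(16 + 0.5·1)/23 = 100·16.5/23 = 71.74.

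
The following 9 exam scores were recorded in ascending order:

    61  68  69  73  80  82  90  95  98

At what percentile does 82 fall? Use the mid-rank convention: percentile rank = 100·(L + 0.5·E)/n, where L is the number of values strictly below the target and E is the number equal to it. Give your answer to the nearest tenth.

Count below 82: L = 5; count equal: E = 1; n = 9.
Percentile rank = 100·(5 + 0.5·1)/9 = 100·5.5/9 = 61.11.

61.1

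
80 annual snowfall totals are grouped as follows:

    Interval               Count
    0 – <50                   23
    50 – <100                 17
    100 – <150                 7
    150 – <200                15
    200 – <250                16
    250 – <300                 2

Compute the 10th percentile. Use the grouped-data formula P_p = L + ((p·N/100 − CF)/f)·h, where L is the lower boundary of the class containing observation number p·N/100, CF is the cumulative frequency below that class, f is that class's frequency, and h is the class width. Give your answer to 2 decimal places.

N = 80; target position k = 10/100 · 80 = 8.
Cumulative frequencies: 23, 40, 47, 62, 78, 80.
Observation 8 falls in the class 0 – <50.
L = 0, CF = 0, f = 23, h = 50.
P10 = 0 + ((8 − 0)/23)·50 = 0 + 17.3913 = 17.3913.

17.39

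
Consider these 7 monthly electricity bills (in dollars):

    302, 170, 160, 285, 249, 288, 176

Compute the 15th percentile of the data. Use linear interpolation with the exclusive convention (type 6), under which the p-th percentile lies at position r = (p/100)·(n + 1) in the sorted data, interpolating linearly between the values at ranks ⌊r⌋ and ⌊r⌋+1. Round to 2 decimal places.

Sorted: 160, 170, 176, 249, 285, 288, 302.
n = 7.
r = (15/100)·(7 + 1) = 1.2.
Rank 1 is 160 and rank 2 is 170.
Interpolate: 160 + 0.2·(170 − 160) = 160 + 0.2·10 = 162.

162.00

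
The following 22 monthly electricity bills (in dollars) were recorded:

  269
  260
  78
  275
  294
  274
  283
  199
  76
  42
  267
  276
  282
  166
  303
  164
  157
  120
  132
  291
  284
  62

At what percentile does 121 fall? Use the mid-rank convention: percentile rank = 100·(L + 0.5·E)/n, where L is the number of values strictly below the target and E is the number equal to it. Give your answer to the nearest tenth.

22.7

Sorted: 42, 62, 76, 78, 120, 132, 157, 164, 166, 199, 260, 267, 269, 274, 275, 276, 282, 283, 284, 291, 294, 303.
Count below 121: L = 5; count equal: E = 0; n = 22.
Percentile rank = 100·(5 + 0.5·0)/22 = 100·5/22 = 22.73.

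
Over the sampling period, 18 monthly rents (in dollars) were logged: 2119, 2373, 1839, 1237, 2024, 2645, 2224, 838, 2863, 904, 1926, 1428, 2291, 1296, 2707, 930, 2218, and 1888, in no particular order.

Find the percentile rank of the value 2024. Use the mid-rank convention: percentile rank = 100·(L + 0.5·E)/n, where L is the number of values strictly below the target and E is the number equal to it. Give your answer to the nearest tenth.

52.8

Sorted: 838, 904, 930, 1237, 1296, 1428, 1839, 1888, 1926, 2024, 2119, 2218, 2224, 2291, 2373, 2645, 2707, 2863.
Count below 2024: L = 9; count equal: E = 1; n = 18.
Percentile rank = 100·(9 + 0.5·1)/18 = 100·9.5/18 = 52.78.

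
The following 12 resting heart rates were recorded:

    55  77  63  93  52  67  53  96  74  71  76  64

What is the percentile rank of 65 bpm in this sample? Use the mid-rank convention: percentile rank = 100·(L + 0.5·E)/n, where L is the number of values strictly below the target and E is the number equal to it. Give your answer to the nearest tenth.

Sorted: 52, 53, 55, 63, 64, 67, 71, 74, 76, 77, 93, 96.
Count below 65: L = 5; count equal: E = 0; n = 12.
Percentile rank = 100·(5 + 0.5·0)/12 = 100·5/12 = 41.67.

41.7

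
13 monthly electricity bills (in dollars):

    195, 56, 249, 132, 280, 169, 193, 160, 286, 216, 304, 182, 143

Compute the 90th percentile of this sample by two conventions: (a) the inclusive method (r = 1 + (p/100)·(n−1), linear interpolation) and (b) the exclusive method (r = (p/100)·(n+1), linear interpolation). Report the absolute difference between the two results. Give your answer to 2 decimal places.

Sorted: 56, 132, 143, 160, 169, 182, 193, 195, 216, 249, 280, 286, 304.
n = 13.
(a) r = 11.8; between ranks 11 (280) and 12 (286): 284.8.
(b) r = 12.6; between ranks 12 (286) and 13 (304): 296.8.
|284.8 − 296.8| = 12.

12.00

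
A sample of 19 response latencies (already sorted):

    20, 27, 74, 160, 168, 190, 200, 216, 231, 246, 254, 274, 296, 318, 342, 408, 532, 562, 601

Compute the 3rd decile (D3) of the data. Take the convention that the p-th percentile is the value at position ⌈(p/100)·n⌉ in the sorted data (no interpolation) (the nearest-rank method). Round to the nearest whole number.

190

n = 19.
Position = ⌈30/100 · 19⌉ = ⌈5.7⌉ = 6.
The value at rank 6 is 190.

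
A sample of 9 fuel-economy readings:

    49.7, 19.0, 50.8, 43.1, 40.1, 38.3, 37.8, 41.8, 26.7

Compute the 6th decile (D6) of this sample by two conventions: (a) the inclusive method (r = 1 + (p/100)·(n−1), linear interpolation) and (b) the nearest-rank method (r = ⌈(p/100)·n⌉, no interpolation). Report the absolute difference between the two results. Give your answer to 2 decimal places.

0.34

Sorted: 19.0, 26.7, 37.8, 38.3, 40.1, 41.8, 43.1, 49.7, 50.8.
n = 9.
(a) r = 5.8; between ranks 5 (40.1) and 6 (41.8): 41.46.
(b) the nearest-rank method: rank 6 → 41.8.
|41.46 − 41.8| = 0.34.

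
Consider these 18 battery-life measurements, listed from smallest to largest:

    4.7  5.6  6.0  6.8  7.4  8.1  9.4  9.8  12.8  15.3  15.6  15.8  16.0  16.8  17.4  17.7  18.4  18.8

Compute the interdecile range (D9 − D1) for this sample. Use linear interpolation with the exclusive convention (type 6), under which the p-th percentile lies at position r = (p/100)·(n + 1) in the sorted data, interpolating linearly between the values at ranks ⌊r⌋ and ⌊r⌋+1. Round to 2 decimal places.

n = 18.
P10: r = 1.9; ranks 1–2 are 4.7, 5.6; interpolating gives 5.51.
P90: r = 17.1; ranks 17–18 are 18.4, 18.8; interpolating gives 18.44.
Difference: 18.44 − 5.51 = 12.93.

12.93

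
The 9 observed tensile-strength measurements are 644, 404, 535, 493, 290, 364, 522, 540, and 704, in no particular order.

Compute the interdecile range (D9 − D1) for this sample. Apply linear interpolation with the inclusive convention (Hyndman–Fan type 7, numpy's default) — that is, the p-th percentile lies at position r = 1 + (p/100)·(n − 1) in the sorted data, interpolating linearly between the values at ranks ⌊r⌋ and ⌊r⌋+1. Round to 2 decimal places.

306.80

Sorted: 290, 364, 404, 493, 522, 535, 540, 644, 704.
n = 9.
P10: r = 1.8; ranks 1–2 are 290, 364; interpolating gives 349.2.
P90: r = 8.2; ranks 8–9 are 644, 704; interpolating gives 656.
Difference: 656 − 349.2 = 306.8.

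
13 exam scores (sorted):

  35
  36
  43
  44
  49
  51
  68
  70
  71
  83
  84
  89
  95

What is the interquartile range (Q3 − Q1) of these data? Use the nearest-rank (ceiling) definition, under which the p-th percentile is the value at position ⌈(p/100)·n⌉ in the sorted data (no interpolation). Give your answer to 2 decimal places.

n = 13.
P25: rank ⌈25/100·13⌉ = 4 → 44.
P75: rank ⌈75/100·13⌉ = 10 → 83.
Difference: 83 − 44 = 39.

39.00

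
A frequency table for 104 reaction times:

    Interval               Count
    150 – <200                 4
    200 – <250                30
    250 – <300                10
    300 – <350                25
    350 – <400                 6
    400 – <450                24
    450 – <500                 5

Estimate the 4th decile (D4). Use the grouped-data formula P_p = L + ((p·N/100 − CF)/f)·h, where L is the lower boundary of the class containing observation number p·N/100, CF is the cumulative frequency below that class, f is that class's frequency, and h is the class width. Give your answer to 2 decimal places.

288.00

N = 104; target position k = 40/100 · 104 = 41.6.
Cumulative frequencies: 4, 34, 44, 69, 75, 99, 104.
Observation 41.6 falls in the class 250 – <300.
L = 250, CF = 34, f = 10, h = 50.
P40 = 250 + ((41.6 − 34)/10)·50 = 250 + 38 = 288.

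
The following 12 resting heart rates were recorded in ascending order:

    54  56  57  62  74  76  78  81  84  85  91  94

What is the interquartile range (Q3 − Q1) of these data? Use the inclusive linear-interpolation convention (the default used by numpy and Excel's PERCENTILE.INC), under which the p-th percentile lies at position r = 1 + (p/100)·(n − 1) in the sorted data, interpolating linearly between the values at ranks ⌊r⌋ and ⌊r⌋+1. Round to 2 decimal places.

23.50

n = 12.
P25: r = 3.75; ranks 3–4 are 57, 62; interpolating gives 60.75.
P75: r = 9.25; ranks 9–10 are 84, 85; interpolating gives 84.25.
Difference: 84.25 − 60.75 = 23.5.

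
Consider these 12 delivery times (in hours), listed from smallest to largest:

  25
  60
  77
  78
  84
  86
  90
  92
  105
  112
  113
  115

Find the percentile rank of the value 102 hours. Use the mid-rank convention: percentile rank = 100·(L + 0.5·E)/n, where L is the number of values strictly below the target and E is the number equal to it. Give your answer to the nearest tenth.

66.7

Count below 102: L = 8; count equal: E = 0; n = 12.
Percentile rank = 100·(8 + 0.5·0)/12 = 100·8/12 = 66.67.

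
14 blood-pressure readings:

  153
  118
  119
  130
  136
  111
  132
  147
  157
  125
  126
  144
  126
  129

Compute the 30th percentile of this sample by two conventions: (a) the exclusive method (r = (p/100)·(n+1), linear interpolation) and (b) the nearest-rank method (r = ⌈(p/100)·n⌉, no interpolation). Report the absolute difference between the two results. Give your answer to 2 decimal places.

0.50

Sorted: 111, 118, 119, 125, 126, 126, 129, 130, 132, 136, 144, 147, 153, 157.
n = 14.
(a) r = 4.5; between ranks 4 (125) and 5 (126): 125.5.
(b) the nearest-rank method: rank 5 → 126.
|125.5 − 126| = 0.5.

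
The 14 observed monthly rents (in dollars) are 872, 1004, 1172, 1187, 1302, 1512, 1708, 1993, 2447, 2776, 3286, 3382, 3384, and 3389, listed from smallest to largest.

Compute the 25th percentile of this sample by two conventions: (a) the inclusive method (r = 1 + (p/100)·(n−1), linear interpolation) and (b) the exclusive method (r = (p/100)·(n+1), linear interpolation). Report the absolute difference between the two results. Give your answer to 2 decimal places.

32.50

n = 14.
(a) r = 4.25; between ranks 4 (1187) and 5 (1302): 1215.75.
(b) r = 3.75; between ranks 3 (1172) and 4 (1187): 1183.25.
|1215.75 − 1183.25| = 32.5.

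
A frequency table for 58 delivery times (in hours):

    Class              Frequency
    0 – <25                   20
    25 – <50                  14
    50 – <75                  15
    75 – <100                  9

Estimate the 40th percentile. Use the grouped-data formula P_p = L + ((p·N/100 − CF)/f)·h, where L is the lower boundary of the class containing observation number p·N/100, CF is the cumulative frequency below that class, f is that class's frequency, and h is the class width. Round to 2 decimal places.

30.71

N = 58; target position k = 40/100 · 58 = 23.2.
Cumulative frequencies: 20, 34, 49, 58.
Observation 23.2 falls in the class 25 – <50.
L = 25, CF = 20, f = 14, h = 25.
P40 = 25 + ((23.2 − 20)/14)·25 = 25 + 5.71429 = 30.7143.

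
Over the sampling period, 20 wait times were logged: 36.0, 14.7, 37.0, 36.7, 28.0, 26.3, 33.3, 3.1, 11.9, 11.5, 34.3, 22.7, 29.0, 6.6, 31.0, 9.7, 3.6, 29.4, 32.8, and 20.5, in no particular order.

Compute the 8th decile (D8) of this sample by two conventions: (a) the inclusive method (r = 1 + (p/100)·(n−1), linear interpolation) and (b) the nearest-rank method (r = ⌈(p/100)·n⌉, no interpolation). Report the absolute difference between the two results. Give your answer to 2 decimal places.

Sorted: 3.1, 3.6, 6.6, 9.7, 11.5, 11.9, 14.7, 20.5, 22.7, 26.3, 28.0, 29.0, 29.4, 31.0, 32.8, 33.3, 34.3, 36.0, 36.7, 37.0.
n = 20.
(a) r = 16.2; between ranks 16 (33.3) and 17 (34.3): 33.5.
(b) the nearest-rank method: rank 16 → 33.3.
|33.5 − 33.3| = 0.2.

0.20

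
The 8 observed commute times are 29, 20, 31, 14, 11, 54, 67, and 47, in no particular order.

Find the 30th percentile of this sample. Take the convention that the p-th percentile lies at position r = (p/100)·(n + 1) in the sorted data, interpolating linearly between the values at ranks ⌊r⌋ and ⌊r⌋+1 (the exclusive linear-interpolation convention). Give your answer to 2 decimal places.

Sorted: 11, 14, 20, 29, 31, 47, 54, 67.
n = 8.
r = (30/100)·(8 + 1) = 2.7.
Rank 2 is 14 and rank 3 is 20.
Interpolate: 14 + 0.7·(20 − 14) = 14 + 0.7·6 = 18.2.

18.20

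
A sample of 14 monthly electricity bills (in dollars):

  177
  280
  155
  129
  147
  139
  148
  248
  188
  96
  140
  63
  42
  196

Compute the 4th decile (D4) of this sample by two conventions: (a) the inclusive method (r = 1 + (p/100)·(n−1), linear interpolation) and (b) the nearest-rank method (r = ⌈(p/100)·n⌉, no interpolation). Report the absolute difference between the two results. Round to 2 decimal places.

1.40

Sorted: 42, 63, 96, 129, 139, 140, 147, 148, 155, 177, 188, 196, 248, 280.
n = 14.
(a) r = 6.2; between ranks 6 (140) and 7 (147): 141.4.
(b) the nearest-rank method: rank 6 → 140.
|141.4 − 140| = 1.4.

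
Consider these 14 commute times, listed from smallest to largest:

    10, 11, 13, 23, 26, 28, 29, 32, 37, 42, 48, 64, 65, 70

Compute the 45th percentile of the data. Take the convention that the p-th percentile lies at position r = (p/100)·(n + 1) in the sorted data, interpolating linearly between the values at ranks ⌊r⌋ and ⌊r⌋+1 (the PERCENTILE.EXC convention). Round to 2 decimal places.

n = 14.
r = (45/100)·(14 + 1) = 6.75.
Rank 6 is 28 and rank 7 is 29.
Interpolate: 28 + 0.75·(29 − 28) = 28 + 0.75·1 = 28.75.

28.75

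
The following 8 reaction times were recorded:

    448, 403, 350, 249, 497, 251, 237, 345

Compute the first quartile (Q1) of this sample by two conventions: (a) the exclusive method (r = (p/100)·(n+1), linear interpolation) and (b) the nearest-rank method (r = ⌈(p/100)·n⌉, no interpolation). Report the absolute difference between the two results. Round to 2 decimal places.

Sorted: 237, 249, 251, 345, 350, 403, 448, 497.
n = 8.
(a) r = 2.25; between ranks 2 (249) and 3 (251): 249.5.
(b) the nearest-rank method: rank 2 → 249.
|249.5 − 249| = 0.5.

0.50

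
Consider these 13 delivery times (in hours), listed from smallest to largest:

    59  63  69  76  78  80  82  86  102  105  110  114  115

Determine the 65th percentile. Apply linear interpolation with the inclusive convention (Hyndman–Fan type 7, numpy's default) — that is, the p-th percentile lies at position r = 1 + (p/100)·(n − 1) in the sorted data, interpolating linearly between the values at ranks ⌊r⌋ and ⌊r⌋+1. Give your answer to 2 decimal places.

n = 13.
r = 1 + (65/100)·(13 − 1) = 1 + 7.8 = 8.8.
Rank 8 is 86 and rank 9 is 102.
Interpolate: 86 + 0.8·(102 − 86) = 86 + 0.8·16 = 98.8.

98.80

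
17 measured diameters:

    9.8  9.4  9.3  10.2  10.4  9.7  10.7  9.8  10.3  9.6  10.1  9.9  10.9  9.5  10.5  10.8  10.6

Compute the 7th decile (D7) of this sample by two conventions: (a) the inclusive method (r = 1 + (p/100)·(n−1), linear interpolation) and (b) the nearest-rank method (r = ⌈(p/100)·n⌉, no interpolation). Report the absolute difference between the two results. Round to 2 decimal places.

Sorted: 9.3, 9.4, 9.5, 9.6, 9.7, 9.8, 9.8, 9.9, 10.1, 10.2, 10.3, 10.4, 10.5, 10.6, 10.7, 10.8, 10.9.
n = 17.
(a) r = 12.2; between ranks 12 (10.4) and 13 (10.5): 10.42.
(b) the nearest-rank method: rank 12 → 10.4.
|10.42 − 10.4| = 0.02.

0.02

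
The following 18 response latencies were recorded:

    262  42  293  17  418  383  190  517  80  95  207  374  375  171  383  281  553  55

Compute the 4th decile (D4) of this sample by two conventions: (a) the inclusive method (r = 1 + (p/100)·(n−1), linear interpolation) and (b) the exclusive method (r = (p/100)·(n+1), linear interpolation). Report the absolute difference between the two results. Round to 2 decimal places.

Sorted: 17, 42, 55, 80, 95, 171, 190, 207, 262, 281, 293, 374, 375, 383, 383, 418, 517, 553.
n = 18.
(a) r = 7.8; between ranks 7 (190) and 8 (207): 203.6.
(b) r = 7.6; between ranks 7 (190) and 8 (207): 200.2.
|203.6 − 200.2| = 3.4.

3.40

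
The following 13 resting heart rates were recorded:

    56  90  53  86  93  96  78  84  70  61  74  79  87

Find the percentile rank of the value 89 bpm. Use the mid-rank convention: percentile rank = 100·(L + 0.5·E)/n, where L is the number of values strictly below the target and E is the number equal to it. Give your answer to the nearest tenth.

Sorted: 53, 56, 61, 70, 74, 78, 79, 84, 86, 87, 90, 93, 96.
Count below 89: L = 10; count equal: E = 0; n = 13.
Percentile rank = 100·(10 + 0.5·0)/13 = 100·10/13 = 76.92.

76.9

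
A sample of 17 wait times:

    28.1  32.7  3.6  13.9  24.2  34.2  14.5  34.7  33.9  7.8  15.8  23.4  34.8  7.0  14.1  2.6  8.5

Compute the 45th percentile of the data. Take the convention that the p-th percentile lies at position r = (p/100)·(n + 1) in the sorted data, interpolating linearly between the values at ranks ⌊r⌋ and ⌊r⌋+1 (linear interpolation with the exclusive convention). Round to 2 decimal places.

Sorted: 2.6, 3.6, 7.0, 7.8, 8.5, 13.9, 14.1, 14.5, 15.8, 23.4, 24.2, 28.1, 32.7, 33.9, 34.2, 34.7, 34.8.
n = 17.
r = (45/100)·(17 + 1) = 8.1.
Rank 8 is 14.5 and rank 9 is 15.8.
Interpolate: 14.5 + 0.1·(15.8 − 14.5) = 14.5 + 0.1·1.3 = 14.63.

14.63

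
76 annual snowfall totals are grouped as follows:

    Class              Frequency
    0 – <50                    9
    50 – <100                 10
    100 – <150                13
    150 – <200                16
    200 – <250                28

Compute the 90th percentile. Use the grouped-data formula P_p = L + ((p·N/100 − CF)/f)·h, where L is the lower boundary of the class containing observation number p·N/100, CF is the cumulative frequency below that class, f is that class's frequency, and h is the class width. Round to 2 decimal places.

236.43

N = 76; target position k = 90/100 · 76 = 68.4.
Cumulative frequencies: 9, 19, 32, 48, 76.
Observation 68.4 falls in the class 200 – <250.
L = 200, CF = 48, f = 28, h = 50.
P90 = 200 + ((68.4 − 48)/28)·50 = 200 + 36.4286 = 236.429.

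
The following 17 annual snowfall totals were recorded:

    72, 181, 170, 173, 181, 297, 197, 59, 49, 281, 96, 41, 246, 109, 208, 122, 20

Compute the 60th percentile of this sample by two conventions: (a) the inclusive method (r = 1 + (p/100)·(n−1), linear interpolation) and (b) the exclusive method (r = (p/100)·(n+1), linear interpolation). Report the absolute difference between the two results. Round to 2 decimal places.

1.60

Sorted: 20, 41, 49, 59, 72, 96, 109, 122, 170, 173, 181, 181, 197, 208, 246, 281, 297.
n = 17.
(a) r = 10.6; between ranks 10 (173) and 11 (181): 177.8.
(b) r = 10.8; between ranks 10 (173) and 11 (181): 179.4.
|177.8 − 179.4| = 1.6.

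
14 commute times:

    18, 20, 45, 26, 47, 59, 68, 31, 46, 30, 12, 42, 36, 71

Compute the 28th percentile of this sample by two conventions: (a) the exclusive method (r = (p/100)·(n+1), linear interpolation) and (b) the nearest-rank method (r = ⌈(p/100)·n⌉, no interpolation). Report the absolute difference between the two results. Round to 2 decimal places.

Sorted: 12, 18, 20, 26, 30, 31, 36, 42, 45, 46, 47, 59, 68, 71.
n = 14.
(a) r = 4.2; between ranks 4 (26) and 5 (30): 26.8.
(b) the nearest-rank method: rank 4 → 26.
|26.8 − 26| = 0.8.

0.80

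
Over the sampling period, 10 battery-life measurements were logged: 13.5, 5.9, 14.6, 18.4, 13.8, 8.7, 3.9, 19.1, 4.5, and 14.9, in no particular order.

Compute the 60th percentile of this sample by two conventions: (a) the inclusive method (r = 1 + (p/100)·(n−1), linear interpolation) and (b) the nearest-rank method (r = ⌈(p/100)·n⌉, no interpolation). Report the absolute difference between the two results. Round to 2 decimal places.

Sorted: 3.9, 4.5, 5.9, 8.7, 13.5, 13.8, 14.6, 14.9, 18.4, 19.1.
n = 10.
(a) r = 6.4; between ranks 6 (13.8) and 7 (14.6): 14.12.
(b) the nearest-rank method: rank 6 → 13.8.
|14.12 − 13.8| = 0.32.

0.32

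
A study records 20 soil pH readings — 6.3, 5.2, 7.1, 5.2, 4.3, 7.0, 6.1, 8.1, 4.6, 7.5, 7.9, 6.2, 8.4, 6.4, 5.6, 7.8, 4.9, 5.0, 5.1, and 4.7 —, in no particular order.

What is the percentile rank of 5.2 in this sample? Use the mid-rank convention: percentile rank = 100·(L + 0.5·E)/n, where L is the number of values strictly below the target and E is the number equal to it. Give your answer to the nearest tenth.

Sorted: 4.3, 4.6, 4.7, 4.9, 5.0, 5.1, 5.2, 5.2, 5.6, 6.1, 6.2, 6.3, 6.4, 7.0, 7.1, 7.5, 7.8, 7.9, 8.1, 8.4.
Count below 5.2: L = 6; count equal: E = 2; n = 20.
Percentile rank = 100·(6 + 0.5·2)/20 = 100·7/20 = 35.

35.0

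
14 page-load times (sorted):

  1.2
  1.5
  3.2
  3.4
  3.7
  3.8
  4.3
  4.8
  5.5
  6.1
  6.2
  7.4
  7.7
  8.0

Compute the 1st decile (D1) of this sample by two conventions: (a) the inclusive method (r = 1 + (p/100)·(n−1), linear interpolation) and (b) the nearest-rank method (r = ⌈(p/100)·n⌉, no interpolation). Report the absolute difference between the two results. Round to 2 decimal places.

n = 14.
(a) r = 2.3; between ranks 2 (1.5) and 3 (3.2): 2.01.
(b) the nearest-rank method: rank 2 → 1.5.
|2.01 − 1.5| = 0.51.

0.51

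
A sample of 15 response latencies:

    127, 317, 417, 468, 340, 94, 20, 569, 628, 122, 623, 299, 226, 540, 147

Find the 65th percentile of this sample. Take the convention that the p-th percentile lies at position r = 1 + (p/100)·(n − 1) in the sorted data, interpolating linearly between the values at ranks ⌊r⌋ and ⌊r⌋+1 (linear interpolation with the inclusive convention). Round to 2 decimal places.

422.10

Sorted: 20, 94, 122, 127, 147, 226, 299, 317, 340, 417, 468, 540, 569, 623, 628.
n = 15.
r = 1 + (65/100)·(15 − 1) = 1 + 9.1 = 10.1.
Rank 10 is 417 and rank 11 is 468.
Interpolate: 417 + 0.1·(468 − 417) = 417 + 0.1·51 = 422.1.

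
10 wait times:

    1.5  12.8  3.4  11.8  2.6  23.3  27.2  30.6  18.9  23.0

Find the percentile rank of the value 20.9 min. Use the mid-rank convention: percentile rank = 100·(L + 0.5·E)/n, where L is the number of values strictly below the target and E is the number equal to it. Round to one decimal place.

60.0

Sorted: 1.5, 2.6, 3.4, 11.8, 12.8, 18.9, 23.0, 23.3, 27.2, 30.6.
Count below 20.9: L = 6; count equal: E = 0; n = 10.
Percentile rank = 100·(6 + 0.5·0)/10 = 100·6/10 = 60.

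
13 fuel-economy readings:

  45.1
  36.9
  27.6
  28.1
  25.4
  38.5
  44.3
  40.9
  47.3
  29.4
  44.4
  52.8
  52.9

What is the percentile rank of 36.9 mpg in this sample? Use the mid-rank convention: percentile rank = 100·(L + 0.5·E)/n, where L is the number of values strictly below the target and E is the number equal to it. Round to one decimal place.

Sorted: 25.4, 27.6, 28.1, 29.4, 36.9, 38.5, 40.9, 44.3, 44.4, 45.1, 47.3, 52.8, 52.9.
Count below 36.9: L = 4; count equal: E = 1; n = 13.
Percentile rank = 100·(4 + 0.5·1)/13 = 100·4.5/13 = 34.62.

34.6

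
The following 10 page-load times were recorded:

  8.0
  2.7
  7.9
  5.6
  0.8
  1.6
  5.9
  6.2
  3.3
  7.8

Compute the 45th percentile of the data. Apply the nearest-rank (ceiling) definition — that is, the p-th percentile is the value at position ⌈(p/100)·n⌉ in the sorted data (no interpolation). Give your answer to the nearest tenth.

Sorted: 0.8, 1.6, 2.7, 3.3, 5.6, 5.9, 6.2, 7.8, 7.9, 8.0.
n = 10.
Position = ⌈45/100 · 10⌉ = ⌈4.5⌉ = 5.
The value at rank 5 is 5.6.

5.6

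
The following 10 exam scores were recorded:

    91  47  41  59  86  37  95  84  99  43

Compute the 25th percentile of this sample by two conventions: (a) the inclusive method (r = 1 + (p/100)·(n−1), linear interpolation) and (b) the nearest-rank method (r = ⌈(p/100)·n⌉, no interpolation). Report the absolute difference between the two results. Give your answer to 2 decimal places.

Sorted: 37, 41, 43, 47, 59, 84, 86, 91, 95, 99.
n = 10.
(a) r = 3.25; between ranks 3 (43) and 4 (47): 44.
(b) the nearest-rank method: rank 3 → 43.
|44 − 43| = 1.

1.00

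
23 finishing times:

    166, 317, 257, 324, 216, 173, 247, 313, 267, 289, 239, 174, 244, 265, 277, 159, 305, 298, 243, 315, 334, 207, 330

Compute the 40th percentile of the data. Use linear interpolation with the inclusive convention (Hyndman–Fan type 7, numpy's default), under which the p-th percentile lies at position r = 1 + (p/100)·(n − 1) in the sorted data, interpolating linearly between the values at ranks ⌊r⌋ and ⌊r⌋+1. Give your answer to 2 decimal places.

246.40

Sorted: 159, 166, 173, 174, 207, 216, 239, 243, 244, 247, 257, 265, 267, 277, 289, 298, 305, 313, 315, 317, 324, 330, 334.
n = 23.
r = 1 + (40/100)·(23 − 1) = 1 + 8.8 = 9.8.
Rank 9 is 244 and rank 10 is 247.
Interpolate: 244 + 0.8·(247 − 244) = 244 + 0.8·3 = 246.4.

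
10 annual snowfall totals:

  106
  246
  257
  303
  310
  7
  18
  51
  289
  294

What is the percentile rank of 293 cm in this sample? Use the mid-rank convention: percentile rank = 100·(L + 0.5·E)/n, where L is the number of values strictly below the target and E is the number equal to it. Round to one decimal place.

70.0

Sorted: 7, 18, 51, 106, 246, 257, 289, 294, 303, 310.
Count below 293: L = 7; count equal: E = 0; n = 10.
Percentile rank = 100·(7 + 0.5·0)/10 = 100·7/10 = 70.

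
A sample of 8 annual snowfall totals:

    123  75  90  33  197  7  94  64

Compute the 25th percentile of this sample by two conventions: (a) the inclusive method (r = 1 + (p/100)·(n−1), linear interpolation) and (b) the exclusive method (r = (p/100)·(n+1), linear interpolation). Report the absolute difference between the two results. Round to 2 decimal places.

15.50

Sorted: 7, 33, 64, 75, 90, 94, 123, 197.
n = 8.
(a) r = 2.75; between ranks 2 (33) and 3 (64): 56.25.
(b) r = 2.25; between ranks 2 (33) and 3 (64): 40.75.
|56.25 − 40.75| = 15.5.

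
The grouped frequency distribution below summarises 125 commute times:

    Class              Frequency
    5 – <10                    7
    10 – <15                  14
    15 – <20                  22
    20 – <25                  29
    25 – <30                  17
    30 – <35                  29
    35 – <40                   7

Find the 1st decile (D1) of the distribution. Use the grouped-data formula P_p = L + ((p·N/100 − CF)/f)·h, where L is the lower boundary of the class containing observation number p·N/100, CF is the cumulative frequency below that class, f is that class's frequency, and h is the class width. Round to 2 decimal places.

N = 125; target position k = 10/100 · 125 = 12.5.
Cumulative frequencies: 7, 21, 43, 72, 89, 118, 125.
Observation 12.5 falls in the class 10 – <15.
L = 10, CF = 7, f = 14, h = 5.
P10 = 10 + ((12.5 − 7)/14)·5 = 10 + 1.96429 = 11.9643.

11.96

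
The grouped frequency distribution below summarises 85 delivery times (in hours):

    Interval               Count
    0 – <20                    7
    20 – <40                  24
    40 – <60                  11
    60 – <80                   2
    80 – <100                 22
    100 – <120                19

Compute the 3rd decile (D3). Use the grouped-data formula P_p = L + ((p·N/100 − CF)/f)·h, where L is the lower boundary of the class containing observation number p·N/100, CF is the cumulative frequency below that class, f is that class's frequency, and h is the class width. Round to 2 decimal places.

35.42

N = 85; target position k = 30/100 · 85 = 25.5.
Cumulative frequencies: 7, 31, 42, 44, 66, 85.
Observation 25.5 falls in the class 20 – <40.
L = 20, CF = 7, f = 24, h = 20.
P30 = 20 + ((25.5 − 7)/24)·20 = 20 + 15.4167 = 35.4167.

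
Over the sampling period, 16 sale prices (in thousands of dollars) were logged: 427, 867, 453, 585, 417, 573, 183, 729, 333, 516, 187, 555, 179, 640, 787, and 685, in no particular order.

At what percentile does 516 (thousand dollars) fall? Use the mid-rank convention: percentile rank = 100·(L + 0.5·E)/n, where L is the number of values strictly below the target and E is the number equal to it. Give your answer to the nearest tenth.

46.9

Sorted: 179, 183, 187, 333, 417, 427, 453, 516, 555, 573, 585, 640, 685, 729, 787, 867.
Count below 516: L = 7; count equal: E = 1; n = 16.
Percentile rank = 100·(7 + 0.5·1)/16 = 100·7.5/16 = 46.88.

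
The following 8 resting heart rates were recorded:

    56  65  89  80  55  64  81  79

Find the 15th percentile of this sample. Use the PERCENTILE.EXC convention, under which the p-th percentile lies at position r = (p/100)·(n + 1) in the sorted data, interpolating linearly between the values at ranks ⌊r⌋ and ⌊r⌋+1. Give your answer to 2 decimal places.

55.35

Sorted: 55, 56, 64, 65, 79, 80, 81, 89.
n = 8.
r = (15/100)·(8 + 1) = 1.35.
Rank 1 is 55 and rank 2 is 56.
Interpolate: 55 + 0.35·(56 − 55) = 55 + 0.35·1 = 55.35.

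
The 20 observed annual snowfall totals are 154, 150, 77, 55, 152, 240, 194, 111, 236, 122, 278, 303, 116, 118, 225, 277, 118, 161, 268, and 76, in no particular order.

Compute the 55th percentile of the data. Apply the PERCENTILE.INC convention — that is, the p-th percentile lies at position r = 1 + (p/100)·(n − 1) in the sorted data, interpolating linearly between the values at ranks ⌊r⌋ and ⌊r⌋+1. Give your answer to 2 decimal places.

157.15

Sorted: 55, 76, 77, 111, 116, 118, 118, 122, 150, 152, 154, 161, 194, 225, 236, 240, 268, 277, 278, 303.
n = 20.
r = 1 + (55/100)·(20 − 1) = 1 + 10.45 = 11.45.
Rank 11 is 154 and rank 12 is 161.
Interpolate: 154 + 0.45·(161 − 154) = 154 + 0.45·7 = 157.15.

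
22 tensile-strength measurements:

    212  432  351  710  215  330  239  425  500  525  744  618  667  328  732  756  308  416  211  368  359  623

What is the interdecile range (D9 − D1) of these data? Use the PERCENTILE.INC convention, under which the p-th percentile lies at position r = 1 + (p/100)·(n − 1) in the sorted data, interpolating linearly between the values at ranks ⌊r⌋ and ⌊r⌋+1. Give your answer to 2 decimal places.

Sorted: 211, 212, 215, 239, 308, 328, 330, 351, 359, 368, 416, 425, 432, 500, 525, 618, 623, 667, 710, 732, 744, 756.
n = 22.
P10: r = 3.1; ranks 3–4 are 215, 239; interpolating gives 217.4.
P90: r = 19.9; ranks 19–20 are 710, 732; interpolating gives 729.8.
Difference: 729.8 − 217.4 = 512.4.

512.40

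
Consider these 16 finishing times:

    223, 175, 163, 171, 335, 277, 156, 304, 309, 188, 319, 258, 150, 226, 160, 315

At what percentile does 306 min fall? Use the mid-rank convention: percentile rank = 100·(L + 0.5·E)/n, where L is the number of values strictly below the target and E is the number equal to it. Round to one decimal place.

Sorted: 150, 156, 160, 163, 171, 175, 188, 223, 226, 258, 277, 304, 309, 315, 319, 335.
Count below 306: L = 12; count equal: E = 0; n = 16.
Percentile rank = 100·(12 + 0.5·0)/16 = 100·12/16 = 75.

75.0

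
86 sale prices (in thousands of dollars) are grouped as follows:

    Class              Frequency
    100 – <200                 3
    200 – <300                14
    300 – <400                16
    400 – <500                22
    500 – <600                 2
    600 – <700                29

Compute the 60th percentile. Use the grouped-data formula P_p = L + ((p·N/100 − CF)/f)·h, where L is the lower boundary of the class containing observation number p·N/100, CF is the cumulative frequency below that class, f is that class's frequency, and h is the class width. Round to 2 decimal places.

N = 86; target position k = 60/100 · 86 = 51.6.
Cumulative frequencies: 3, 17, 33, 55, 57, 86.
Observation 51.6 falls in the class 400 – <500.
L = 400, CF = 33, f = 22, h = 100.
P60 = 400 + ((51.6 − 33)/22)·100 = 400 + 84.5455 = 484.545.

484.55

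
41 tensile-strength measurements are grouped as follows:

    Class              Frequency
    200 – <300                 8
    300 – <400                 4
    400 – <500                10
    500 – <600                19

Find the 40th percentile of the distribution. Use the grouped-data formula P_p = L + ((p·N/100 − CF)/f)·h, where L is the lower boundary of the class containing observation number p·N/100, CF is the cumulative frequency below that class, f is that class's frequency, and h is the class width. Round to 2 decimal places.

444.00

N = 41; target position k = 40/100 · 41 = 16.4.
Cumulative frequencies: 8, 12, 22, 41.
Observation 16.4 falls in the class 400 – <500.
L = 400, CF = 12, f = 10, h = 100.
P40 = 400 + ((16.4 − 12)/10)·100 = 400 + 44 = 444.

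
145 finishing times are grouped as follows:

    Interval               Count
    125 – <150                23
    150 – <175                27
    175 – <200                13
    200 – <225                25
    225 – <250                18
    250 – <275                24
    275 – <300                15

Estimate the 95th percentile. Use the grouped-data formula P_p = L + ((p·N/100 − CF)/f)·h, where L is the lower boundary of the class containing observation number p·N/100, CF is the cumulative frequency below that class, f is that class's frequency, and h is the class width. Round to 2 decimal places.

N = 145; target position k = 95/100 · 145 = 137.75.
Cumulative frequencies: 23, 50, 63, 88, 106, 130, 145.
Observation 137.75 falls in the class 275 – <300.
L = 275, CF = 130, f = 15, h = 25.
P95 = 275 + ((137.75 − 130)/15)·25 = 275 + 12.9167 = 287.917.

287.92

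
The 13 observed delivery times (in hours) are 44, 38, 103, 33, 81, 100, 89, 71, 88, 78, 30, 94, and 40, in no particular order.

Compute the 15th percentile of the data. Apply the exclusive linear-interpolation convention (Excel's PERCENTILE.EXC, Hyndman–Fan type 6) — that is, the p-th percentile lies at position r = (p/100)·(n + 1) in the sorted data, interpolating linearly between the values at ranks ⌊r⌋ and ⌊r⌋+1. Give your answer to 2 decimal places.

Sorted: 30, 33, 38, 40, 44, 71, 78, 81, 88, 89, 94, 100, 103.
n = 13.
r = (15/100)·(13 + 1) = 2.1.
Rank 2 is 33 and rank 3 is 38.
Interpolate: 33 + 0.1·(38 − 33) = 33 + 0.1·5 = 33.5.

33.50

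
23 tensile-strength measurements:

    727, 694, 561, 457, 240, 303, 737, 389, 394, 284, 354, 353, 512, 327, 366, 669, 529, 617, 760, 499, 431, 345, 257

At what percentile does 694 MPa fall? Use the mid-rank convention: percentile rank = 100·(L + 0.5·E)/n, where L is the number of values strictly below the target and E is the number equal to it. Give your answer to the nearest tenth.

Sorted: 240, 257, 284, 303, 327, 345, 353, 354, 366, 389, 394, 431, 457, 499, 512, 529, 561, 617, 669, 694, 727, 737, 760.
Count below 694: L = 19; count equal: E = 1; n = 23.
Percentile rank = 100·(19 + 0.5·1)/23 = 100·19.5/23 = 84.78.

84.8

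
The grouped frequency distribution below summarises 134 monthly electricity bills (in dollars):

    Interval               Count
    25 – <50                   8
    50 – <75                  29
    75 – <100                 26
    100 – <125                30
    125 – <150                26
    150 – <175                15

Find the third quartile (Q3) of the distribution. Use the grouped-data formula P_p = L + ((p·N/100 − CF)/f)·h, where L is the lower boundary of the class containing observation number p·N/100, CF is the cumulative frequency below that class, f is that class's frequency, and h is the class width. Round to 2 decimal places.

N = 134; target position k = 75/100 · 134 = 100.5.
Cumulative frequencies: 8, 37, 63, 93, 119, 134.
Observation 100.5 falls in the class 125 – <150.
L = 125, CF = 93, f = 26, h = 25.
P75 = 125 + ((100.5 − 93)/26)·25 = 125 + 7.21154 = 132.212.

132.21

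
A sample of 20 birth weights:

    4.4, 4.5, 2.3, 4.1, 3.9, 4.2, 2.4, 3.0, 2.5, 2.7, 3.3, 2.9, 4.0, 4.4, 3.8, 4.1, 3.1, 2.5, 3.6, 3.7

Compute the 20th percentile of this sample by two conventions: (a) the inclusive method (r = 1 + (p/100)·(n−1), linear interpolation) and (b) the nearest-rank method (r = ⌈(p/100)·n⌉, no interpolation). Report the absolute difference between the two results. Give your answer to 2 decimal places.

Sorted: 2.3, 2.4, 2.5, 2.5, 2.7, 2.9, 3.0, 3.1, 3.3, 3.6, 3.7, 3.8, 3.9, 4.0, 4.1, 4.1, 4.2, 4.4, 4.4, 4.5.
n = 20.
(a) r = 4.8; between ranks 4 (2.5) and 5 (2.7): 2.66.
(b) the nearest-rank method: rank 4 → 2.5.
|2.66 − 2.5| = 0.16.

0.16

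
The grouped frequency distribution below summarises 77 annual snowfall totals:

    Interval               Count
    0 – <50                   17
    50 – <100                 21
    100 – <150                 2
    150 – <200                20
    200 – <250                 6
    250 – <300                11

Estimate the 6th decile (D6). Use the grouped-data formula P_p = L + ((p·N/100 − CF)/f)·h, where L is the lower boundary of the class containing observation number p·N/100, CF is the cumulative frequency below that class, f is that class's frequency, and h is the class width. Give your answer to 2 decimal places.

N = 77; target position k = 60/100 · 77 = 46.2.
Cumulative frequencies: 17, 38, 40, 60, 66, 77.
Observation 46.2 falls in the class 150 – <200.
L = 150, CF = 40, f = 20, h = 50.
P60 = 150 + ((46.2 − 40)/20)·50 = 150 + 15.5 = 165.5.

165.50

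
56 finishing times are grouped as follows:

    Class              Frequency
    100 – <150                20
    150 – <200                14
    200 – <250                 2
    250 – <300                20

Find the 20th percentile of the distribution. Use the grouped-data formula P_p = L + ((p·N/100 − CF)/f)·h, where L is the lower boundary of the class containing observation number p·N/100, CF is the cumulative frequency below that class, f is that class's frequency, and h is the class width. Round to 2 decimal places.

128.00

N = 56; target position k = 20/100 · 56 = 11.2.
Cumulative frequencies: 20, 34, 36, 56.
Observation 11.2 falls in the class 100 – <150.
L = 100, CF = 0, f = 20, h = 50.
P20 = 100 + ((11.2 − 0)/20)·50 = 100 + 28 = 128.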